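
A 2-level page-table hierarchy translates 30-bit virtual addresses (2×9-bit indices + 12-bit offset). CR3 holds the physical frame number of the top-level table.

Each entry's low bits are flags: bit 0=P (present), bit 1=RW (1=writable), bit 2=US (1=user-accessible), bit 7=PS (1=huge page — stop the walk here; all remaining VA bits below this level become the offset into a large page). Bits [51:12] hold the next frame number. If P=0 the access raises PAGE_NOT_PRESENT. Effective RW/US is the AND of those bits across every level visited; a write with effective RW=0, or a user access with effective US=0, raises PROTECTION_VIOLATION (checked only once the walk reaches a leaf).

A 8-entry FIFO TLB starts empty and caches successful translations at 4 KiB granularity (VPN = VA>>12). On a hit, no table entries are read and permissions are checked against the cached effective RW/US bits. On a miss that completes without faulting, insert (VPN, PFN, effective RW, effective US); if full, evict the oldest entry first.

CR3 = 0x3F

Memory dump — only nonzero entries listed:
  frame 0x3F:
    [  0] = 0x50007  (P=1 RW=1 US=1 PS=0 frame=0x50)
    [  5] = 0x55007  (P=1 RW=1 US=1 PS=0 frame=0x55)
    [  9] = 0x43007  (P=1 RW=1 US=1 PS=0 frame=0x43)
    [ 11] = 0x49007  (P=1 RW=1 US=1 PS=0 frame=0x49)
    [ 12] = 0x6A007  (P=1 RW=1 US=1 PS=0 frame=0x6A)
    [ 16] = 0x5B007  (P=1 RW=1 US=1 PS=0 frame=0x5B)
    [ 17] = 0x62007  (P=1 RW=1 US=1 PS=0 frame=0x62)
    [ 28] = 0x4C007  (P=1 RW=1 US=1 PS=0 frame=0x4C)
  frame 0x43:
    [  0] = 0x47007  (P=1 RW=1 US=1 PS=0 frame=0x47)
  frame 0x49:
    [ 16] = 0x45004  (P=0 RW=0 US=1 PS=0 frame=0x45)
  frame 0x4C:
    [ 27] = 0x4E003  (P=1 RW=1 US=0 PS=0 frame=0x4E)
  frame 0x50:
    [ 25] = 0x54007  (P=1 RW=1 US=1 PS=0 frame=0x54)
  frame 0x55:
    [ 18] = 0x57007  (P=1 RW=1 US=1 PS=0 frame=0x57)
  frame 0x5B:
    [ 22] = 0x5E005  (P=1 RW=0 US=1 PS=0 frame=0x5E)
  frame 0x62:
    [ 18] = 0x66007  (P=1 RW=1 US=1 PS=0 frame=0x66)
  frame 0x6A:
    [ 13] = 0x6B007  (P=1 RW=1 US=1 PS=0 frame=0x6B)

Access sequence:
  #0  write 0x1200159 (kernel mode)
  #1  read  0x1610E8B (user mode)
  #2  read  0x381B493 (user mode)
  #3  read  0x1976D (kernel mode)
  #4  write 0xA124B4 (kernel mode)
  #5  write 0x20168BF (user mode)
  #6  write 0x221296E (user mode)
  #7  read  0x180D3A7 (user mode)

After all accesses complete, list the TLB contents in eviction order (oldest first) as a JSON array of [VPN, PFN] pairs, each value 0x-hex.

Trace:
#0 VA=0x1200159 (w,kernel):
  L0: frame=0x3F idx=9 entry=0x43007 [P=1 RW=1 US=1 PS=0]
  L1: frame=0x43 idx=0 entry=0x47007 [P=1 RW=1 US=1 PS=0]
  ✓ 0x47159  — 2 lookups
#1 VA=0x1610E8B (r,user):
  L0: frame=0x3F idx=11 entry=0x49007 [P=1 RW=1 US=1 PS=0]
  L1: frame=0x49 idx=16 entry=0x45004 [P=0 RW=0 US=1 PS=0]
  ⇒ fault: PAGE_NOT_PRESENT  — 2 lookups
#2 VA=0x381B493 (r,user):
  L0: frame=0x3F idx=28 entry=0x4C007 [P=1 RW=1 US=1 PS=0]
  L1: frame=0x4C idx=27 entry=0x4E003 [P=1 RW=1 US=0 PS=0]
  ⇒ fault: PROTECTION_VIOLATION  — 2 lookups
#3 VA=0x1976D (r,kernel):
  L0: frame=0x3F idx=0 entry=0x50007 [P=1 RW=1 US=1 PS=0]
  L1: frame=0x50 idx=25 entry=0x54007 [P=1 RW=1 US=1 PS=0]
  ✓ 0x5476D  — 2 lookups
#4 VA=0xA124B4 (w,kernel):
  L0: frame=0x3F idx=5 entry=0x55007 [P=1 RW=1 US=1 PS=0]
  L1: frame=0x55 idx=18 entry=0x57007 [P=1 RW=1 US=1 PS=0]
  ✓ 0x574B4  — 2 lookups
#5 VA=0x20168BF (w,user):
  L0: frame=0x3F idx=16 entry=0x5B007 [P=1 RW=1 US=1 PS=0]
  L1: frame=0x5B idx=22 entry=0x5E005 [P=1 RW=0 US=1 PS=0]
  ⇒ fault: PROTECTION_VIOLATION  — 2 lookups
#6 VA=0x221296E (w,user):
  L0: frame=0x3F idx=17 entry=0x62007 [P=1 RW=1 US=1 PS=0]
  L1: frame=0x62 idx=18 entry=0x66007 [P=1 RW=1 US=1 PS=0]
  ✓ 0x6696E  — 2 lookups
#7 VA=0x180D3A7 (r,user):
  L0: frame=0x3F idx=12 entry=0x6A007 [P=1 RW=1 US=1 PS=0]
  L1: frame=0x6A idx=13 entry=0x6B007 [P=1 RW=1 US=1 PS=0]
  ✓ 0x6B3A7  — 2 lookups

TLB: [["0x1200", "0x47"], ["0x19", "0x54"], ["0xA12", "0x57"], ["0x2212", "0x66"], ["0x180D", "0x6B"]]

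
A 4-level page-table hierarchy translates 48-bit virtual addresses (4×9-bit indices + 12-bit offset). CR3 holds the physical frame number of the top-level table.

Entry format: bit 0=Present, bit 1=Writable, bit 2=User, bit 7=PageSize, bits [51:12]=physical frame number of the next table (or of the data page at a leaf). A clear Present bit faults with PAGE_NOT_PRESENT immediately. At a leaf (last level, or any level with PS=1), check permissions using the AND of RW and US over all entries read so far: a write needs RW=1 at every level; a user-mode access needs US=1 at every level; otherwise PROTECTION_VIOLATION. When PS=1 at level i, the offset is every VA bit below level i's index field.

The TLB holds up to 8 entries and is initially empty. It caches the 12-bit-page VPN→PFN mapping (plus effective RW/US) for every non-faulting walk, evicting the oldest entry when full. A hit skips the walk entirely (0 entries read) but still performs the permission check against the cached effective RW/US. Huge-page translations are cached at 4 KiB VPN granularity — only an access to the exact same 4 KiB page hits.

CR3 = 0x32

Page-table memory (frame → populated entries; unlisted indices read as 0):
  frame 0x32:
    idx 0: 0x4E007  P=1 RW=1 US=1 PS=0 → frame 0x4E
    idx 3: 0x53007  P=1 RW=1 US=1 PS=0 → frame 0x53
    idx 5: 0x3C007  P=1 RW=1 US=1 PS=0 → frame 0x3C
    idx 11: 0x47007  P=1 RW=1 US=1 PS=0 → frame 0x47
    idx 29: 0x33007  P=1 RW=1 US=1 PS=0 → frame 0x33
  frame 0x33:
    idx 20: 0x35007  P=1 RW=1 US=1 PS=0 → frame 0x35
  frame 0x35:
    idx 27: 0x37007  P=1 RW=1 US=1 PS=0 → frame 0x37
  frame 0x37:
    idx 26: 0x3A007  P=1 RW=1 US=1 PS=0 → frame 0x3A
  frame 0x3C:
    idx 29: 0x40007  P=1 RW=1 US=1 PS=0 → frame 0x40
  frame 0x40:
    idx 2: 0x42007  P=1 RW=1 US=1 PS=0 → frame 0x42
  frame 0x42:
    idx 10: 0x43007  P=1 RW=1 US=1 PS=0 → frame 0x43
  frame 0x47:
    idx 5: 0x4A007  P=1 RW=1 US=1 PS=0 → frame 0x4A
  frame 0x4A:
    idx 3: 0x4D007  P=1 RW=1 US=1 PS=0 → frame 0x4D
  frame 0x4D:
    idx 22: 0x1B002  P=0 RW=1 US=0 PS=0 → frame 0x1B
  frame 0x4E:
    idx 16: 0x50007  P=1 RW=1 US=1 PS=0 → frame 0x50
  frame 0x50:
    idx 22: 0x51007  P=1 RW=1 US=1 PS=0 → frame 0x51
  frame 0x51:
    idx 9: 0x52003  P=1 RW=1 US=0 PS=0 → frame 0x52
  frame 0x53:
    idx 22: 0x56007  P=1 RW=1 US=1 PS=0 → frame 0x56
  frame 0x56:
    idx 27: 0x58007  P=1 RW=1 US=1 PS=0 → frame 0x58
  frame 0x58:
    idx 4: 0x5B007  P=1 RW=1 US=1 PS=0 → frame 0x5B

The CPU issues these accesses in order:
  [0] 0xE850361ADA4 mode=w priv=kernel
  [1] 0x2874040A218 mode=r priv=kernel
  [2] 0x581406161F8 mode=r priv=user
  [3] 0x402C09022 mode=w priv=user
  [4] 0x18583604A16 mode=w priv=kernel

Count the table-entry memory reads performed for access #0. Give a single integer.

Per-access translation:
#0 VA=0xE850361ADA4 (w,kernel):
  lvl0: tbl 0x32, slot 29 ⇒ 0x33007 (P1/RW1/US1/PS0)
  lvl1: tbl 0x33, slot 20 ⇒ 0x35007 (P1/RW1/US1/PS0)
  lvl2: tbl 0x35, slot 27 ⇒ 0x37007 (P1/RW1/US1/PS0)
  lvl3: tbl 0x37, slot 26 ⇒ 0x3A007 (P1/RW1/US1/PS0)
  ⇒ phys 0x3ADA4  [4 reads]
#1 VA=0x2874040A218 (r,kernel):
  lvl0: tbl 0x32, slot 5 ⇒ 0x3C007 (P1/RW1/US1/PS0)
  lvl1: tbl 0x3C, slot 29 ⇒ 0x40007 (P1/RW1/US1/PS0)
  lvl2: tbl 0x40, slot 2 ⇒ 0x42007 (P1/RW1/US1/PS0)
  lvl3: tbl 0x42, slot 10 ⇒ 0x43007 (P1/RW1/US1/PS0)
  ⇒ phys 0x43218  [4 reads]
#2 VA=0x581406161F8 (r,user):
  lvl0: tbl 0x32, slot 11 ⇒ 0x47007 (P1/RW1/US1/PS0)
  lvl1: tbl 0x47, slot 5 ⇒ 0x4A007 (P1/RW1/US1/PS0)
  lvl2: tbl 0x4A, slot 3 ⇒ 0x4D007 (P1/RW1/US1/PS0)
  lvl3: tbl 0x4D, slot 22 ⇒ 0x1B002 (P0/RW1/US0/PS0)
  ✗ PAGE_NOT_PRESENT  [4 reads]
#3 VA=0x402C09022 (w,user):
  lvl0: tbl 0x32, slot 0 ⇒ 0x4E007 (P1/RW1/US1/PS0)
  lvl1: tbl 0x4E, slot 16 ⇒ 0x50007 (P1/RW1/US1/PS0)
  lvl2: tbl 0x50, slot 22 ⇒ 0x51007 (P1/RW1/US1/PS0)
  lvl3: tbl 0x51, slot 9 ⇒ 0x52003 (P1/RW1/US0/PS0)
  ✗ PROTECTION_VIOLATION  [4 reads]
#4 VA=0x18583604A16 (w,kernel):
  lvl0: tbl 0x32, slot 3 ⇒ 0x53007 (P1/RW1/US1/PS0)
  lvl1: tbl 0x53, slot 22 ⇒ 0x56007 (P1/RW1/US1/PS0)
  lvl2: tbl 0x56, slot 27 ⇒ 0x58007 (P1/RW1/US1/PS0)
  lvl3: tbl 0x58, slot 4 ⇒ 0x5B007 (P1/RW1/US1/PS0)
  ⇒ phys 0x5BA16  [4 reads]

Entries read for #0: 4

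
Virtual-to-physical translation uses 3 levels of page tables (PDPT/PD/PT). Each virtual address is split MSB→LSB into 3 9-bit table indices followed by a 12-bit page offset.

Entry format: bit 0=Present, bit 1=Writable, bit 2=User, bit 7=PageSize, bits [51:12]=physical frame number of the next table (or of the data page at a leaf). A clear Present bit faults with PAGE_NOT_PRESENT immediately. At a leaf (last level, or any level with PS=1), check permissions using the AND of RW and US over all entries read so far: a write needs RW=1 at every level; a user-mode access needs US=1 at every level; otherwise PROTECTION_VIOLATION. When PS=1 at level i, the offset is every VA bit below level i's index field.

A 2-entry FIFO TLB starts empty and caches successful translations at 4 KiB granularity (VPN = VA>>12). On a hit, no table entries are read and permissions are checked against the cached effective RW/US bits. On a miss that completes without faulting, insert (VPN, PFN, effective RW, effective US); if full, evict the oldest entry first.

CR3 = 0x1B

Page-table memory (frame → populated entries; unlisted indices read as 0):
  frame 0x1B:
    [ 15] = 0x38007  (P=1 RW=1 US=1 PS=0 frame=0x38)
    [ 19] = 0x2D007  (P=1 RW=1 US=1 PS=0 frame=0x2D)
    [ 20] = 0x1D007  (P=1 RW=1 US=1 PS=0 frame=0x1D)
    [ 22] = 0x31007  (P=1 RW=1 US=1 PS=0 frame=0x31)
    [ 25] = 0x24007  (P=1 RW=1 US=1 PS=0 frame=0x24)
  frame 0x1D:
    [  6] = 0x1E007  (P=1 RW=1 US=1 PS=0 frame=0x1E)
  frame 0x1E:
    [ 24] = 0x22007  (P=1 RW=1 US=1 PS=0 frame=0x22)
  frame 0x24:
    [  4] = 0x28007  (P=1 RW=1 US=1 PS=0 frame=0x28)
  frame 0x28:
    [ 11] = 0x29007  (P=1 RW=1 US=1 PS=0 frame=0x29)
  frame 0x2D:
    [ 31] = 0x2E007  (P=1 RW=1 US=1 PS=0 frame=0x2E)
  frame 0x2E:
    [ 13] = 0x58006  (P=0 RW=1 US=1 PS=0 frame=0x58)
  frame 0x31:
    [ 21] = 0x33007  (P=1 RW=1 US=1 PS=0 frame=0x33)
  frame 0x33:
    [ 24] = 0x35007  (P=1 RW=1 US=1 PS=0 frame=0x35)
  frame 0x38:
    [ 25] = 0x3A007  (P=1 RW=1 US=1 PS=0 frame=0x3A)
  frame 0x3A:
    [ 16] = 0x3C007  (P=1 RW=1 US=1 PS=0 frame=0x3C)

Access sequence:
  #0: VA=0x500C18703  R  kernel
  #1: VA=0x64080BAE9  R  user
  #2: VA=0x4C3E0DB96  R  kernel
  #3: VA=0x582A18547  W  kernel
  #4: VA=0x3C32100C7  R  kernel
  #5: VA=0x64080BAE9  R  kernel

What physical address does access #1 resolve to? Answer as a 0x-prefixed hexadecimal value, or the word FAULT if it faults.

Walk each access:
#0 VA=0x500C18703 (r,kernel):
  L0 @0x1B[20] → 0x1D007  P=1,RW=1,US=1,PS=0
  L1 @0x1D[6] → 0x1E007  P=1,RW=1,US=1,PS=0
  L2 @0x1E[24] → 0x22007  P=1,RW=1,US=1,PS=0
  → PA=0x22703  (3 entries read)
#1 VA=0x64080BAE9 (r,user):
  L0 @0x1B[25] → 0x24007  P=1,RW=1,US=1,PS=0
  L1 @0x24[4] → 0x28007  P=1,RW=1,US=1,PS=0
  L2 @0x28[11] → 0x29007  P=1,RW=1,US=1,PS=0
  → PA=0x29AE9  (3 entries read)
#2 VA=0x4C3E0DB96 (r,kernel):
  L0 @0x1B[19] → 0x2D007  P=1,RW=1,US=1,PS=0
  L1 @0x2D[31] → 0x2E007  P=1,RW=1,US=1,PS=0
  L2 @0x2E[13] → 0x58006  P=0,RW=1,US=1,PS=0
  ✗ PAGE_NOT_PRESENT  [3 reads]
#3 VA=0x582A18547 (w,kernel):
  L0 @0x1B[22] → 0x31007  P=1,RW=1,US=1,PS=0
  L1 @0x31[21] → 0x33007  P=1,RW=1,US=1,PS=0
  L2 @0x33[24] → 0x35007  P=1,RW=1,US=1,PS=0
  → PA=0x35547  (3 entries read)
#4 VA=0x3C32100C7 (r,kernel):
  L0 @0x1B[15] → 0x38007  P=1,RW=1,US=1,PS=0
  L1 @0x38[25] → 0x3A007  P=1,RW=1,US=1,PS=0
  L2 @0x3A[16] → 0x3C007  P=1,RW=1,US=1,PS=0
  → PA=0x3C0C7  (3 entries read)
#5 VA=0x64080BAE9 (r,kernel):
  L0 @0x1B[25] → 0x24007  P=1,RW=1,US=1,PS=0
  L1 @0x24[4] → 0x28007  P=1,RW=1,US=1,PS=0
  L2 @0x28[11] → 0x29007  P=1,RW=1,US=1,PS=0
  → PA=0x29AE9  (3 entries read)

Access #1 PA: 0x29AE9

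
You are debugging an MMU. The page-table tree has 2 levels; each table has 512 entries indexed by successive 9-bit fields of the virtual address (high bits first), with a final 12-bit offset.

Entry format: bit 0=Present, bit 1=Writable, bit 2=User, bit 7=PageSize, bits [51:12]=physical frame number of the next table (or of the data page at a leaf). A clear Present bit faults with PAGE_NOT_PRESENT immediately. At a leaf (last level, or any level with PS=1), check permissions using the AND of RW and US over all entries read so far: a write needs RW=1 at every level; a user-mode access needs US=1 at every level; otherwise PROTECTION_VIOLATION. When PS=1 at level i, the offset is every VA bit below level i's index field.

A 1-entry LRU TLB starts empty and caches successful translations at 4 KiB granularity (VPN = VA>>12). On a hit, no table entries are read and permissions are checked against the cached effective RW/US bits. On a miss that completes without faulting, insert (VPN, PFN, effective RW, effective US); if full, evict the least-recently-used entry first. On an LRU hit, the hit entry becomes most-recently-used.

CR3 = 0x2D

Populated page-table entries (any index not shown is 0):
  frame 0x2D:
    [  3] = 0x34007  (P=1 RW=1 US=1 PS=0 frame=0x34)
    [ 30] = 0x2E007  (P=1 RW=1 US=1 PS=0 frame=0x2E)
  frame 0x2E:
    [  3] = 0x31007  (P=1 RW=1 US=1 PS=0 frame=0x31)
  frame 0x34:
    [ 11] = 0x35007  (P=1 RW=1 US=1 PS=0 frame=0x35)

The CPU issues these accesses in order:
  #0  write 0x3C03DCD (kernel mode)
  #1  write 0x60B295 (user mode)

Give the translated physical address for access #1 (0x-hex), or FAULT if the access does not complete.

Per-access translation:
#0 VA=0x3C03DCD (w,kernel):
  lvl0: tbl 0x2D, slot 30 ⇒ 0x2E007 (P1/RW1/US1/PS0)
  lvl1: tbl 0x2E, slot 3 ⇒ 0x31007 (P1/RW1/US1/PS0)
  ⇒ phys 0x31DCD  [2 reads]
#1 VA=0x60B295 (w,user):
  lvl0: tbl 0x2D, slot 3 ⇒ 0x34007 (P1/RW1/US1/PS0)
  lvl1: tbl 0x34, slot 11 ⇒ 0x35007 (P1/RW1/US1/PS0)
  ⇒ phys 0x35295  [2 reads]

Access #1 PA: 0x35295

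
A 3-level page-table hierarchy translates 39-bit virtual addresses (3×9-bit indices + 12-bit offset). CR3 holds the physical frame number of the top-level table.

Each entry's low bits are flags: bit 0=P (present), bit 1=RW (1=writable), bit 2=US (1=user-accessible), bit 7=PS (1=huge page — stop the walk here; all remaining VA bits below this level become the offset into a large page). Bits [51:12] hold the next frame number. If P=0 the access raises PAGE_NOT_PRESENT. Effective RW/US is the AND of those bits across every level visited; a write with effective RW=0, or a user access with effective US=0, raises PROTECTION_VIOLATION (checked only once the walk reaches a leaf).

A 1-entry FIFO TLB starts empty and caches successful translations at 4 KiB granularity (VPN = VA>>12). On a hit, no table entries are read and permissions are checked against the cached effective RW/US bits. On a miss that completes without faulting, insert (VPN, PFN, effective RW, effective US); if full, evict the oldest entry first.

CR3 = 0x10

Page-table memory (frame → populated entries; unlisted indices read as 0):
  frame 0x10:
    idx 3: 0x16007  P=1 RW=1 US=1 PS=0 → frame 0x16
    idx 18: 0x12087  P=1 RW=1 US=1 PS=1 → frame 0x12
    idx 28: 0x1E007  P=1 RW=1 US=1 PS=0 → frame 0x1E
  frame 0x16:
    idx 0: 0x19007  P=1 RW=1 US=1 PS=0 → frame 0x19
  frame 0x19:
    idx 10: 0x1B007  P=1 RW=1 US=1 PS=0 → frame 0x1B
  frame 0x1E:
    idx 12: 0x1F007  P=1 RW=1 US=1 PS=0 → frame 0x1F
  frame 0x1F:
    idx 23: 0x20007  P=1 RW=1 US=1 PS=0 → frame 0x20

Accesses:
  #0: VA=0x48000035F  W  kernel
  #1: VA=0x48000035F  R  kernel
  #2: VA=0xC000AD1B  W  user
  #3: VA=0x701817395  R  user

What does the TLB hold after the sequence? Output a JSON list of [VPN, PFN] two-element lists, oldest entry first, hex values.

Trace:
#0 VA=0x48000035F (w,kernel):
  L0 @0x10[18] → 0x12087  P=1,RW=1,US=1,PS=1
  ⇒ phys 0x1235F (huge @L0)  [1 reads]
#1 VA=0x48000035F (r,kernel):
  TLB hit vpn=0x480000 → PA=0x1235F
#2 VA=0xC000AD1B (w,user):
  L0 @0x10[3] → 0x16007  P=1,RW=1,US=1,PS=0
  L1 @0x16[0] → 0x19007  P=1,RW=1,US=1,PS=0
  L2 @0x19[10] → 0x1B007  P=1,RW=1,US=1,PS=0
  ⇒ phys 0x1BD1B  [3 reads]
#3 VA=0x701817395 (r,user):
  L0 @0x10[28] → 0x1E007  P=1,RW=1,US=1,PS=0
  L1 @0x1E[12] → 0x1F007  P=1,RW=1,US=1,PS=0
  L2 @0x1F[23] → 0x20007  P=1,RW=1,US=1,PS=0
  ⇒ phys 0x20395  [3 reads]

TLB: [["0x701817", "0x20"]]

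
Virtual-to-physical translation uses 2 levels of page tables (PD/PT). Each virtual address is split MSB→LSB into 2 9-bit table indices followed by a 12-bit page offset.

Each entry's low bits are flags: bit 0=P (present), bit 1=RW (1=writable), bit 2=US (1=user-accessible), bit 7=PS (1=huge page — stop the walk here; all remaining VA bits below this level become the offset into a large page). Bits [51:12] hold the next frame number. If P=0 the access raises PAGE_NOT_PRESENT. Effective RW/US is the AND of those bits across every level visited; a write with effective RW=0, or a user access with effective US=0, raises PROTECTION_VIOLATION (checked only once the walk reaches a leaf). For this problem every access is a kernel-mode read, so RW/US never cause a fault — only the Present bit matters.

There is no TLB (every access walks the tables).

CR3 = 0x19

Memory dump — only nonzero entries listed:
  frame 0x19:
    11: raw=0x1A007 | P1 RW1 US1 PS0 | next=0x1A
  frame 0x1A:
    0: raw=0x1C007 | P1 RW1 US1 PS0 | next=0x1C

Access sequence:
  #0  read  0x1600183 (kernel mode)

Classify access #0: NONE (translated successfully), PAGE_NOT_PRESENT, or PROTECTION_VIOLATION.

Walk each access:
#0 VA=0x1600183 (r,kernel):
  L0 @0x19[11] → 0x1A007  P=1,RW=1,US=1,PS=0
  L1 @0x1A[0] → 0x1C007  P=1,RW=1,US=1,PS=0
  ✓ 0x1C183  — 2 lookups

Access #0 fault: NONE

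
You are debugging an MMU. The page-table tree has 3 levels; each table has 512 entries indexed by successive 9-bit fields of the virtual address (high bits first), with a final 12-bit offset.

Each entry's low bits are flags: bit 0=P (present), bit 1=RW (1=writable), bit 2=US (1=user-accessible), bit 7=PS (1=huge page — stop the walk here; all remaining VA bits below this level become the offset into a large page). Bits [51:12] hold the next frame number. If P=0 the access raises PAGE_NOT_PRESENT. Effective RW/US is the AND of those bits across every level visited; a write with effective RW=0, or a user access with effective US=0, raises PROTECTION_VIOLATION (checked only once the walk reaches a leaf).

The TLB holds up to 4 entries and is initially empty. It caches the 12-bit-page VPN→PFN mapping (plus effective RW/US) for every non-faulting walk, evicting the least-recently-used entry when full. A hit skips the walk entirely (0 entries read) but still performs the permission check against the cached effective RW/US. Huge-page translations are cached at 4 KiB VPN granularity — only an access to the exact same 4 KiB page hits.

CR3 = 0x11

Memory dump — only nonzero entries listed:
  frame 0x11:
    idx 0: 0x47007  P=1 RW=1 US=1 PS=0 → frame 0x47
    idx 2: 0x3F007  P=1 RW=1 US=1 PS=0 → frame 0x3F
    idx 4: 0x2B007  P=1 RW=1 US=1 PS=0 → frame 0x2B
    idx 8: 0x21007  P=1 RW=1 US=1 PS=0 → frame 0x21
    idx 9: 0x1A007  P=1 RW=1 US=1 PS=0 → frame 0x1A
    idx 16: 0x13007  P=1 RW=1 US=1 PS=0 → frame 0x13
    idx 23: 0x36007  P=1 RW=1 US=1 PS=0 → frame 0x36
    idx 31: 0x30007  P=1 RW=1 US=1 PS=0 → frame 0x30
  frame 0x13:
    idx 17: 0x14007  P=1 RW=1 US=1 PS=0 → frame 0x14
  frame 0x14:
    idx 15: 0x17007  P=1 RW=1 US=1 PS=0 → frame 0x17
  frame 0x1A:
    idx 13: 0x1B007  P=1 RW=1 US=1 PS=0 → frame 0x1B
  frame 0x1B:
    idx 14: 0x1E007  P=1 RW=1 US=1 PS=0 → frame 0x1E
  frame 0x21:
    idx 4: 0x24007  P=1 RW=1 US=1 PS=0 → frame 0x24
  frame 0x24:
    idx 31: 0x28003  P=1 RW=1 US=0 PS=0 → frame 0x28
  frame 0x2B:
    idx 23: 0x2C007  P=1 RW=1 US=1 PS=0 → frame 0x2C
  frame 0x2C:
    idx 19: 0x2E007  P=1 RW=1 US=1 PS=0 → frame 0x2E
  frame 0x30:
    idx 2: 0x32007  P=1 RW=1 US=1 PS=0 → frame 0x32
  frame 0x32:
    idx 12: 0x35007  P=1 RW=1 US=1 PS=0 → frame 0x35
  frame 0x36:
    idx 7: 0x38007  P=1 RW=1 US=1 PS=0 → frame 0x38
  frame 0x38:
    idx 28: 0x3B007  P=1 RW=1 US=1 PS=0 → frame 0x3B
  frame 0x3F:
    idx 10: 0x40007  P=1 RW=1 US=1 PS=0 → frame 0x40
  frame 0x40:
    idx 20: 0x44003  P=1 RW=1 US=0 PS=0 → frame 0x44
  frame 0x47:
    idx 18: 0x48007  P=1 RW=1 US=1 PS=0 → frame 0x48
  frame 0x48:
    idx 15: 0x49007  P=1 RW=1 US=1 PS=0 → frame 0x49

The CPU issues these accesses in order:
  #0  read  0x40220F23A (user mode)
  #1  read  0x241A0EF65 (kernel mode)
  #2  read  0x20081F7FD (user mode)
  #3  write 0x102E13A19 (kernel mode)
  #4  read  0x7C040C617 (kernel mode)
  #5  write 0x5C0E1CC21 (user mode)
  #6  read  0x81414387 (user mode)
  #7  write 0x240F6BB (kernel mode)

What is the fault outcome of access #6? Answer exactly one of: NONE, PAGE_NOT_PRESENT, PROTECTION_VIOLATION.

Trace:
#0 VA=0x40220F23A (r,user):
  L0: frame=0x11 idx=16 entry=0x13007 [P=1 RW=1 US=1 PS=0]
  L1: frame=0x13 idx=17 entry=0x14007 [P=1 RW=1 US=1 PS=0]
  L2: frame=0x14 idx=15 entry=0x17007 [P=1 RW=1 US=1 PS=0]
  → PA=0x1723A  (3 entries read)
#1 VA=0x241A0EF65 (r,kernel):
  L0: frame=0x11 idx=9 entry=0x1A007 [P=1 RW=1 US=1 PS=0]
  L1: frame=0x1A idx=13 entry=0x1B007 [P=1 RW=1 US=1 PS=0]
  L2: frame=0x1B idx=14 entry=0x1E007 [P=1 RW=1 US=1 PS=0]
  → PA=0x1EF65  (3 entries read)
#2 VA=0x20081F7FD (r,user):
  L0: frame=0x11 idx=8 entry=0x21007 [P=1 RW=1 US=1 PS=0]
  L1: frame=0x21 idx=4 entry=0x24007 [P=1 RW=1 US=1 PS=0]
  L2: frame=0x24 idx=31 entry=0x28003 [P=1 RW=1 US=0 PS=0]
  ⇒ fault: PROTECTION_VIOLATION  — 3 lookups
#3 VA=0x102E13A19 (w,kernel):
  L0: frame=0x11 idx=4 entry=0x2B007 [P=1 RW=1 US=1 PS=0]
  L1: frame=0x2B idx=23 entry=0x2C007 [P=1 RW=1 US=1 PS=0]
  L2: frame=0x2C idx=19 entry=0x2E007 [P=1 RW=1 US=1 PS=0]
  → PA=0x2EA19  (3 entries read)
#4 VA=0x7C040C617 (r,kernel):
  L0: frame=0x11 idx=31 entry=0x30007 [P=1 RW=1 US=1 PS=0]
  L1: frame=0x30 idx=2 entry=0x32007 [P=1 RW=1 US=1 PS=0]
  L2: frame=0x32 idx=12 entry=0x35007 [P=1 RW=1 US=1 PS=0]
  → PA=0x35617  (3 entries read)
#5 VA=0x5C0E1CC21 (w,user):
  L0: frame=0x11 idx=23 entry=0x36007 [P=1 RW=1 US=1 PS=0]
  L1: frame=0x36 idx=7 entry=0x38007 [P=1 RW=1 US=1 PS=0]
  L2: frame=0x38 idx=28 entry=0x3B007 [P=1 RW=1 US=1 PS=0]
  → PA=0x3BC21  (3 entries read)
#6 VA=0x81414387 (r,user):
  L0: frame=0x11 idx=2 entry=0x3F007 [P=1 RW=1 US=1 PS=0]
  L1: frame=0x3F idx=10 entry=0x40007 [P=1 RW=1 US=1 PS=0]
  L2: frame=0x40 idx=20 entry=0x44003 [P=1 RW=1 US=0 PS=0]
  ⇒ fault: PROTECTION_VIOLATION  — 3 lookups
#7 VA=0x240F6BB (w,kernel):
  L0: frame=0x11 idx=0 entry=0x47007 [P=1 RW=1 US=1 PS=0]
  L1: frame=0x47 idx=18 entry=0x48007 [P=1 RW=1 US=1 PS=0]
  L2: frame=0x48 idx=15 entry=0x49007 [P=1 RW=1 US=1 PS=0]
  → PA=0x496BB  (3 entries read)

Access #6 fault: PROTECTION_VIOLATION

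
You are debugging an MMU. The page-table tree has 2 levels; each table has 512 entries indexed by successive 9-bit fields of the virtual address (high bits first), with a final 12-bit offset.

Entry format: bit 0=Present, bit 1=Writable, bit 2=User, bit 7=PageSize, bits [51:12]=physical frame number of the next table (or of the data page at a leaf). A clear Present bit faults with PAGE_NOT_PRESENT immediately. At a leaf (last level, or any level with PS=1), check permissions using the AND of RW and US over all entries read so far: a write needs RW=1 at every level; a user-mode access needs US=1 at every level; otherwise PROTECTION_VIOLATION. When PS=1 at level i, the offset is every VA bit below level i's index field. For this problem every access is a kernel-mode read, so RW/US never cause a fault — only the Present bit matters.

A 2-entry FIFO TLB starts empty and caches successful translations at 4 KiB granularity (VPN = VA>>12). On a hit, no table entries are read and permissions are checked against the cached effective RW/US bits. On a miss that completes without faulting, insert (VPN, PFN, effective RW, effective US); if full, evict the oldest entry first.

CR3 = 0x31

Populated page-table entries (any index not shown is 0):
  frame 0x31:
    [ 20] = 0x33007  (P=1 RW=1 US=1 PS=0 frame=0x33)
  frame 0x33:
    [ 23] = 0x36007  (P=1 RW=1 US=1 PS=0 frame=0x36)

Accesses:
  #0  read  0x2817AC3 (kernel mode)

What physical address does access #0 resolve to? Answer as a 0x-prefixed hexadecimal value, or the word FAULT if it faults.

Per-access translation:
#0 VA=0x2817AC3 (r,kernel):
  L0 @0x31[20] → 0x33007  P=1,RW=1,US=1,PS=0
  L1 @0x33[23] → 0x36007  P=1,RW=1,US=1,PS=0
  → PA=0x36AC3  (2 entries read)

Access #0 PA: 0x36AC3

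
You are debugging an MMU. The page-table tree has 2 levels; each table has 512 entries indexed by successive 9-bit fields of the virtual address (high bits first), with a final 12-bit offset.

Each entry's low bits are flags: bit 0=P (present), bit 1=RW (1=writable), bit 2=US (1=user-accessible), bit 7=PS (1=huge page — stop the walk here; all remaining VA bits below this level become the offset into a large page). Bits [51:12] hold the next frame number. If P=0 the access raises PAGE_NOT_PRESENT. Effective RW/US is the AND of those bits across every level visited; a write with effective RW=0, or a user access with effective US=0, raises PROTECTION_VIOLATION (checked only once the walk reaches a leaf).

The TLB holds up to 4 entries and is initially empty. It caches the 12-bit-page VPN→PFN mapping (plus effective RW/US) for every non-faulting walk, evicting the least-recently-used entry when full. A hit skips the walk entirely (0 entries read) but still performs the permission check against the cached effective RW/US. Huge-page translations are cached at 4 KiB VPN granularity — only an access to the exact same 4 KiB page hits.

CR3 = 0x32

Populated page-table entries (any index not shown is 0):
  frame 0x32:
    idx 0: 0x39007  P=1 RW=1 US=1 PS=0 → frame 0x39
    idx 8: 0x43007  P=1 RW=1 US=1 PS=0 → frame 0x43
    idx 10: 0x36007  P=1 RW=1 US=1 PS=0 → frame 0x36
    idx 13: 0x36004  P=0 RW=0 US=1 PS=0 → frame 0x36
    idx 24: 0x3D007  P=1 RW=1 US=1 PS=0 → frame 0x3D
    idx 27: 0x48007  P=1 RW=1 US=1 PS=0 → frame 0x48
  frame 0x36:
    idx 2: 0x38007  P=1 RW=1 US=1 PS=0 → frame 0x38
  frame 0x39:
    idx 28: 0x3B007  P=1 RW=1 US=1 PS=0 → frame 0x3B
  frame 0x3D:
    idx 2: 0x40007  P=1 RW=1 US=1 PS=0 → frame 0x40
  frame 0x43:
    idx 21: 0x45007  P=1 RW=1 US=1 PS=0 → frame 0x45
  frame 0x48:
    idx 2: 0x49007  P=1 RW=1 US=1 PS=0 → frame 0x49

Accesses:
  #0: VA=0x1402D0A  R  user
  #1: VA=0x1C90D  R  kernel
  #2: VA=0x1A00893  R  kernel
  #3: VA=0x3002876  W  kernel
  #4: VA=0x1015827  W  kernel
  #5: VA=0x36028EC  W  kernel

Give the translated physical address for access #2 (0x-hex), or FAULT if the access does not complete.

Per-access translation:
#0 VA=0x1402D0A (r,user):
  L0: frame=0x32 idx=10 entry=0x36007 [P=1 RW=1 US=1 PS=0]
  L1: frame=0x36 idx=2 entry=0x38007 [P=1 RW=1 US=1 PS=0]
  ✓ 0x38D0A  — 2 lookups
#1 VA=0x1C90D (r,kernel):
  L0: frame=0x32 idx=0 entry=0x39007 [P=1 RW=1 US=1 PS=0]
  L1: frame=0x39 idx=28 entry=0x3B007 [P=1 RW=1 US=1 PS=0]
  ✓ 0x3B90D  — 2 lookups
#2 VA=0x1A00893 (r,kernel):
  L0: frame=0x32 idx=13 entry=0x36004 [P=0 RW=0 US=1 PS=0]
  ⇒ fault: PAGE_NOT_PRESENT  — 1 lookups
#3 VA=0x3002876 (w,kernel):
  L0: frame=0x32 idx=24 entry=0x3D007 [P=1 RW=1 US=1 PS=0]
  L1: frame=0x3D idx=2 entry=0x40007 [P=1 RW=1 US=1 PS=0]
  ✓ 0x40876  — 2 lookups
#4 VA=0x1015827 (w,kernel):
  L0: frame=0x32 idx=8 entry=0x43007 [P=1 RW=1 US=1 PS=0]
  L1: frame=0x43 idx=21 entry=0x45007 [P=1 RW=1 US=1 PS=0]
  ✓ 0x45827  — 2 lookups
#5 VA=0x36028EC (w,kernel):
  L0: frame=0x32 idx=27 entry=0x48007 [P=1 RW=1 US=1 PS=0]
  L1: frame=0x48 idx=2 entry=0x49007 [P=1 RW=1 US=1 PS=0]
  ✓ 0x498EC  — 2 lookups

Access #2 PA: FAULT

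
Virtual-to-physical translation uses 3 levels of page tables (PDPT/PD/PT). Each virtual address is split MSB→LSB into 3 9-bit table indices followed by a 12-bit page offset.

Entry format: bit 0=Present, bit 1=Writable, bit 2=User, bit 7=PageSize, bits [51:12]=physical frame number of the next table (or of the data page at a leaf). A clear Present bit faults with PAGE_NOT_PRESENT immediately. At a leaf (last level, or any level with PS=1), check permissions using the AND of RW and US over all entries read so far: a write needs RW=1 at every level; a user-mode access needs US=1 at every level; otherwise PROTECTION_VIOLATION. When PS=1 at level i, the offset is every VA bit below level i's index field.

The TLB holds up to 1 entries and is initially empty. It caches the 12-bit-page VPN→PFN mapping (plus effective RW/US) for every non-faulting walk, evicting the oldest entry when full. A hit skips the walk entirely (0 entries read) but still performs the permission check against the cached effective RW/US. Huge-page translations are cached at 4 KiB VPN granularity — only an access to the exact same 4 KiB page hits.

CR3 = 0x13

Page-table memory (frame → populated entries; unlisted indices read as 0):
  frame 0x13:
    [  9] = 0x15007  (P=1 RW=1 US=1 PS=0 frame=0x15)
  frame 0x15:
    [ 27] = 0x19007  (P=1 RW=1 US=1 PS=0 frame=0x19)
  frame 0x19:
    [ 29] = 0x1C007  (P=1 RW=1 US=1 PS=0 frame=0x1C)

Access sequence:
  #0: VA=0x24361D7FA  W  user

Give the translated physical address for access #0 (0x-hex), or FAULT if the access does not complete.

Walk each access:
#0 VA=0x24361D7FA (w,user):
  L0 @0x13[9] → 0x15007  P=1,RW=1,US=1,PS=0
  L1 @0x15[27] → 0x19007  P=1,RW=1,US=1,PS=0
  L2 @0x19[29] → 0x1C007  P=1,RW=1,US=1,PS=0
  → PA=0x1C7FA  (3 entries read)

Access #0 PA: 0x1C7FA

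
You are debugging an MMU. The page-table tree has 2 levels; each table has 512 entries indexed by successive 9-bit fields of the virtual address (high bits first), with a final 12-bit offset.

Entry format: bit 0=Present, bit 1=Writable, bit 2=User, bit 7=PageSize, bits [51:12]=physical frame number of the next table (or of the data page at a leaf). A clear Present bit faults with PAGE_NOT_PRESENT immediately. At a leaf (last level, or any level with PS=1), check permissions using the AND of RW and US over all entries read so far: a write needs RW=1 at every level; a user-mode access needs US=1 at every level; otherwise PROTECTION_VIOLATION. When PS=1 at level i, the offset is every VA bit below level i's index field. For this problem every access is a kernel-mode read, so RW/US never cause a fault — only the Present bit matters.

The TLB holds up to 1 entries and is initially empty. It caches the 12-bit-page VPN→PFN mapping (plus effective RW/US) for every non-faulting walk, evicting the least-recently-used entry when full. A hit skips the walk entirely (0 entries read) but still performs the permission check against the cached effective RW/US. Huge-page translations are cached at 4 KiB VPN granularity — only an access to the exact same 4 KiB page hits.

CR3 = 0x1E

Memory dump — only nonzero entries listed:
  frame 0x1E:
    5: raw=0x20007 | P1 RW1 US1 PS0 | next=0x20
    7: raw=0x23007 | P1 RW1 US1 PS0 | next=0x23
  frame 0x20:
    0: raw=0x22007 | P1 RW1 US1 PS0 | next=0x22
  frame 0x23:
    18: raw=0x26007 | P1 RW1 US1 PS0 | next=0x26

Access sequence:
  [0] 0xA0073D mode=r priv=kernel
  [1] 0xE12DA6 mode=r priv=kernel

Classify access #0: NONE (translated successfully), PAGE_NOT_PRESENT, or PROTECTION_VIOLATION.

Trace:
#0 VA=0xA0073D (r,kernel):
  lvl0: tbl 0x1E, slot 5 ⇒ 0x20007 (P1/RW1/US1/PS0)
  lvl1: tbl 0x20, slot 0 ⇒ 0x22007 (P1/RW1/US1/PS0)
  ⇒ phys 0x2273D  [2 reads]
#1 VA=0xE12DA6 (r,kernel):
  lvl0: tbl 0x1E, slot 7 ⇒ 0x23007 (P1/RW1/US1/PS0)
  lvl1: tbl 0x23, slot 18 ⇒ 0x26007 (P1/RW1/US1/PS0)
  ⇒ phys 0x26DA6  [2 reads]

Access #0 fault: NONE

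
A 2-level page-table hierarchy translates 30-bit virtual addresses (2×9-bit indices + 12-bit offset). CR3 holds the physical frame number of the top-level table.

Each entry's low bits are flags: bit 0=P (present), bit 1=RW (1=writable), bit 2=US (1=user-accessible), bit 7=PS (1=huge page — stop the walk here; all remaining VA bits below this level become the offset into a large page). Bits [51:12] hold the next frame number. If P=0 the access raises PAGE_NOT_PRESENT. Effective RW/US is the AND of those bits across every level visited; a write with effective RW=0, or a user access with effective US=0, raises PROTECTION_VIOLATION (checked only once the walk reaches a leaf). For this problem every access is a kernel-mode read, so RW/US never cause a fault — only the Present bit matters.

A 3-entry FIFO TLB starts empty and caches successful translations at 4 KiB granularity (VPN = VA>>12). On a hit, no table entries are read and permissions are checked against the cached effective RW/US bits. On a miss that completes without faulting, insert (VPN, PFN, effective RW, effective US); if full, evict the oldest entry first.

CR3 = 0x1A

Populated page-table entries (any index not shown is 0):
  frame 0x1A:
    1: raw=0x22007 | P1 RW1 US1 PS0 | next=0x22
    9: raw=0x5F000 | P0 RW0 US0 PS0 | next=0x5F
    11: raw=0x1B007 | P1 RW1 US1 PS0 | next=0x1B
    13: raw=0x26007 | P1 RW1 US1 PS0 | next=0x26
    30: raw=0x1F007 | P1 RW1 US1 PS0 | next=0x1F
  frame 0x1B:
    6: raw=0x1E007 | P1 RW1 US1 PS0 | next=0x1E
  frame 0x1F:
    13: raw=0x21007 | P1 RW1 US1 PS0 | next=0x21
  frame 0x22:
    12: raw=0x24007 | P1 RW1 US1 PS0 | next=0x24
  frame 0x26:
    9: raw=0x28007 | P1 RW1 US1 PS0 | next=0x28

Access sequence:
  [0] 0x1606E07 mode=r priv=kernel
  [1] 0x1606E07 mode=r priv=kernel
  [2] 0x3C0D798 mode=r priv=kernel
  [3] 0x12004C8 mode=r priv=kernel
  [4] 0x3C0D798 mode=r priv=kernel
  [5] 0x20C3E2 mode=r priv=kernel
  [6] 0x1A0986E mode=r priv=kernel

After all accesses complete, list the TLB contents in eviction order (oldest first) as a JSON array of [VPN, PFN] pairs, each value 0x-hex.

Trace:
#0 VA=0x1606E07 (r,kernel):
  lvl0: tbl 0x1A, slot 11 ⇒ 0x1B007 (P1/RW1/US1/PS0)
  lvl1: tbl 0x1B, slot 6 ⇒ 0x1E007 (P1/RW1/US1/PS0)
  ⇒ phys 0x1EE07  [2 reads]
#1 VA=0x1606E07 (r,kernel):
  TLB hit vpn=0x1606 → PA=0x1EE07
#2 VA=0x3C0D798 (r,kernel):
  lvl0: tbl 0x1A, slot 30 ⇒ 0x1F007 (P1/RW1/US1/PS0)
  lvl1: tbl 0x1F, slot 13 ⇒ 0x21007 (P1/RW1/US1/PS0)
  ⇒ phys 0x21798  [2 reads]
#3 VA=0x12004C8 (r,kernel):
  lvl0: tbl 0x1A, slot 9 ⇒ 0x5F000 (P0/RW0/US0/PS0)
  ✗ PAGE_NOT_PRESENT  [1 reads]
#4 VA=0x3C0D798 (r,kernel):
  TLB hit vpn=0x3C0D → PA=0x21798
#5 VA=0x20C3E2 (r,kernel):
  lvl0: tbl 0x1A, slot 1 ⇒ 0x22007 (P1/RW1/US1/PS0)
  lvl1: tbl 0x22, slot 12 ⇒ 0x24007 (P1/RW1/US1/PS0)
  ⇒ phys 0x243E2  [2 reads]
#6 VA=0x1A0986E (r,kernel):
  lvl0: tbl 0x1A, slot 13 ⇒ 0x26007 (P1/RW1/US1/PS0)
  lvl1: tbl 0x26, slot 9 ⇒ 0x28007 (P1/RW1/US1/PS0)
  ⇒ phys 0x2886E  [2 reads]

TLB: [["0x3C0D", "0x21"], ["0x20C", "0x24"], ["0x1A09", "0x28"]]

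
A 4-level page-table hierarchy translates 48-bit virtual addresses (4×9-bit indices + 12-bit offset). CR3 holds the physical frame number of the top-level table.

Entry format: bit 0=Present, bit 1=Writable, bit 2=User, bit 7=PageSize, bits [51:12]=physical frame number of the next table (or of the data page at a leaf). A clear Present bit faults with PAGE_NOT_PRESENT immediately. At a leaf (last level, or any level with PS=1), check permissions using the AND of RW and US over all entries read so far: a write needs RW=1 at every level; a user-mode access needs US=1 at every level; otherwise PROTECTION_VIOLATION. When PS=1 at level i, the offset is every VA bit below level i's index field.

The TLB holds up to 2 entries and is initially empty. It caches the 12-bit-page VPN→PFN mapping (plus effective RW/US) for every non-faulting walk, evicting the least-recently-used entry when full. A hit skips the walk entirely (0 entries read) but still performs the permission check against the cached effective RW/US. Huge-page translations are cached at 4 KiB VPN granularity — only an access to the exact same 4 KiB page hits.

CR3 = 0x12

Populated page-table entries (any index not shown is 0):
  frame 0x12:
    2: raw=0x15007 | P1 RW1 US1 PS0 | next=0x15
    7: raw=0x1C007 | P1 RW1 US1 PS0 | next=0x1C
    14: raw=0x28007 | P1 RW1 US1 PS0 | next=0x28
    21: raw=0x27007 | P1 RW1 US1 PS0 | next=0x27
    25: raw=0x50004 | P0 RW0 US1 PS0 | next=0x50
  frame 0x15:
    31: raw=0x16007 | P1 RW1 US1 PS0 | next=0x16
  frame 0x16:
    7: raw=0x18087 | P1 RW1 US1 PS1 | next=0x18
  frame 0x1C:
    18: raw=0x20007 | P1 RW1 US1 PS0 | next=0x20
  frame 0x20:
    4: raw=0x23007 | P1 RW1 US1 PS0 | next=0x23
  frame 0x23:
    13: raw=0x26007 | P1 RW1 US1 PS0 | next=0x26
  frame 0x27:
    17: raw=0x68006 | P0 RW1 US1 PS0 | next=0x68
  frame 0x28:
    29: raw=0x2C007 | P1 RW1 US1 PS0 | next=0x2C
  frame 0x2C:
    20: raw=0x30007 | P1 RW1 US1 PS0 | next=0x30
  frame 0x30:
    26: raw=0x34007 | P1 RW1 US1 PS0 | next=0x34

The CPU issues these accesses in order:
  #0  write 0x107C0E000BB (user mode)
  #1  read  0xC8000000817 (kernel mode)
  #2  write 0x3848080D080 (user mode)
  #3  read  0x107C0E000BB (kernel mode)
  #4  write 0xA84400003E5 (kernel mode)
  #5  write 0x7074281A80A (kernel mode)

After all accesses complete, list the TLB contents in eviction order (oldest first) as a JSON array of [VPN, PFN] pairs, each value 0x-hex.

Walk each access:
#0 VA=0x107C0E000BB (w,user):
  L0: frame=0x12 idx=2 entry=0x15007 [P=1 RW=1 US=1 PS=0]
  L1: frame=0x15 idx=31 entry=0x16007 [P=1 RW=1 US=1 PS=0]
  L2: frame=0x16 idx=7 entry=0x18087 [P=1 RW=1 US=1 PS=1]
  → PA=0x180BB (huge @L2)  (3 entries read)
#1 VA=0xC8000000817 (r,kernel):
  L0: frame=0x12 idx=25 entry=0x50004 [P=0 RW=0 US=1 PS=0]
  ⇒ fault: PAGE_NOT_PRESENT  — 1 lookups
#2 VA=0x3848080D080 (w,user):
  L0: frame=0x12 idx=7 entry=0x1C007 [P=1 RW=1 US=1 PS=0]
  L1: frame=0x1C idx=18 entry=0x20007 [P=1 RW=1 US=1 PS=0]
  L2: frame=0x20 idx=4 entry=0x23007 [P=1 RW=1 US=1 PS=0]
  L3: frame=0x23 idx=13 entry=0x26007 [P=1 RW=1 US=1 PS=0]
  → PA=0x26080  (4 entries read)
#3 VA=0x107C0E000BB (r,kernel):
  TLB hit vpn=0x107C0E00 → PA=0x180BB
#4 VA=0xA84400003E5 (w,kernel):
  L0: frame=0x12 idx=21 entry=0x27007 [P=1 RW=1 US=1 PS=0]
  L1: frame=0x27 idx=17 entry=0x68006 [P=0 RW=1 US=1 PS=0]
  ⇒ fault: PAGE_NOT_PRESENT  — 2 lookups
#5 VA=0x7074281A80A (w,kernel):
  L0: frame=0x12 idx=14 entry=0x28007 [P=1 RW=1 US=1 PS=0]
  L1: frame=0x28 idx=29 entry=0x2C007 [P=1 RW=1 US=1 PS=0]
  L2: frame=0x2C idx=20 entry=0x30007 [P=1 RW=1 US=1 PS=0]
  L3: frame=0x30 idx=26 entry=0x34007 [P=1 RW=1 US=1 PS=0]
  → PA=0x3480A  (4 entries read)

TLB: [["0x107C0E00", "0x18"], ["0x7074281A", "0x34"]]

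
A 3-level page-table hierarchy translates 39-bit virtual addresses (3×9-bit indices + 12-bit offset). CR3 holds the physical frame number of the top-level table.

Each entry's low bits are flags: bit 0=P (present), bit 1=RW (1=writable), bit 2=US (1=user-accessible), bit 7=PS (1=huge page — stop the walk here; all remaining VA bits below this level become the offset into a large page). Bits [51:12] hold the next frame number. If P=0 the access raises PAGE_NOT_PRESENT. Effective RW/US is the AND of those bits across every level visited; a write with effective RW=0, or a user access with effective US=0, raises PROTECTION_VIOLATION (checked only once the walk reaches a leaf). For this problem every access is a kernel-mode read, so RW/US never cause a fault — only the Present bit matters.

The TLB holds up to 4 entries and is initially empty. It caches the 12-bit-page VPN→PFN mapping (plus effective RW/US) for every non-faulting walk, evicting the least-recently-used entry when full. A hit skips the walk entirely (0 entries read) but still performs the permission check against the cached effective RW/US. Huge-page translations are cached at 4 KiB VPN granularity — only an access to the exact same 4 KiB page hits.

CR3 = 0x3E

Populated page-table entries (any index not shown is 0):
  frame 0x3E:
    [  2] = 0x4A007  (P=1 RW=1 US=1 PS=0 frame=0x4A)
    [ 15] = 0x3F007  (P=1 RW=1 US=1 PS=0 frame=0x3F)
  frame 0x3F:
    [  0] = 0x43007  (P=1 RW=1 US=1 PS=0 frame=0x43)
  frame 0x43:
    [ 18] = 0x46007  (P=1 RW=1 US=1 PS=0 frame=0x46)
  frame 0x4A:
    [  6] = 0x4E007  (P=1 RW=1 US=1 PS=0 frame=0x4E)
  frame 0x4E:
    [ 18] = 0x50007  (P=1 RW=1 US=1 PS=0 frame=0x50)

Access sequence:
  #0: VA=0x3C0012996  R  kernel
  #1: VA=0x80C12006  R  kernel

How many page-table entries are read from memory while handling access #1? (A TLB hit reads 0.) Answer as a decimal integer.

Walk each access:
#0 VA=0x3C0012996 (r,kernel):
  [0] read 0x3E idx=15: raw=0x3F007 flags P=1 W=1 U=1 S=0
  [1] read 0x3F idx=0: raw=0x43007 flags P=1 W=1 U=1 S=0
  [2] read 0x43 idx=18: raw=0x46007 flags P=1 W=1 U=1 S=0
  → PA=0x46996  (3 entries read)
#1 VA=0x80C12006 (r,kernel):
  [0] read 0x3E idx=2: raw=0x4A007 flags P=1 W=1 U=1 S=0
  [1] read 0x4A idx=6: raw=0x4E007 flags P=1 W=1 U=1 S=0
  [2] read 0x4E idx=18: raw=0x50007 flags P=1 W=1 U=1 S=0
  → PA=0x50006  (3 entries read)

Entries read for #1: 3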